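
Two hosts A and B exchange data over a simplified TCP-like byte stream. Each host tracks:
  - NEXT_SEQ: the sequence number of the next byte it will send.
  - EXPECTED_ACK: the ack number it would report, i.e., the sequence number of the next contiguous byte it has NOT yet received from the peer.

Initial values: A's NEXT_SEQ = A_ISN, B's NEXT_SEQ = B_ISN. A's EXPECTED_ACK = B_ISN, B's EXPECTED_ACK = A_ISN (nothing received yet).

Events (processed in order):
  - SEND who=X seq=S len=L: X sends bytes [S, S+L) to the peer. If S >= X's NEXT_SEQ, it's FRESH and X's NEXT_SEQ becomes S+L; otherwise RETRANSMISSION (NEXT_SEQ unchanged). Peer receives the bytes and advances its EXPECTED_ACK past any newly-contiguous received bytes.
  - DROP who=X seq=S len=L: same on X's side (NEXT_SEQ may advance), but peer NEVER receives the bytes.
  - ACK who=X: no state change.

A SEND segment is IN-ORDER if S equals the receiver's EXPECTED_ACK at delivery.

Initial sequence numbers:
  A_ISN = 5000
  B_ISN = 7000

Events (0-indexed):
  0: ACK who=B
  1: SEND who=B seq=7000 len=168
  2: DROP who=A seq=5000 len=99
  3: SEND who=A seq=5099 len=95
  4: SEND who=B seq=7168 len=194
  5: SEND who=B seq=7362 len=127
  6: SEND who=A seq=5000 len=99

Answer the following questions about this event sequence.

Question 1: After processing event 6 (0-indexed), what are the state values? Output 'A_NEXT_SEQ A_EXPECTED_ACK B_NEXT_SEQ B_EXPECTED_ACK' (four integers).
After event 0: A_seq=5000 A_ack=7000 B_seq=7000 B_ack=5000
After event 1: A_seq=5000 A_ack=7168 B_seq=7168 B_ack=5000
After event 2: A_seq=5099 A_ack=7168 B_seq=7168 B_ack=5000
After event 3: A_seq=5194 A_ack=7168 B_seq=7168 B_ack=5000
After event 4: A_seq=5194 A_ack=7362 B_seq=7362 B_ack=5000
After event 5: A_seq=5194 A_ack=7489 B_seq=7489 B_ack=5000
After event 6: A_seq=5194 A_ack=7489 B_seq=7489 B_ack=5194

5194 7489 7489 5194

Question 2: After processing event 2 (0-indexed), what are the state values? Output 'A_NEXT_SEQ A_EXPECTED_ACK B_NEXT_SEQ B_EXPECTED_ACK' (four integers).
After event 0: A_seq=5000 A_ack=7000 B_seq=7000 B_ack=5000
After event 1: A_seq=5000 A_ack=7168 B_seq=7168 B_ack=5000
After event 2: A_seq=5099 A_ack=7168 B_seq=7168 B_ack=5000

5099 7168 7168 5000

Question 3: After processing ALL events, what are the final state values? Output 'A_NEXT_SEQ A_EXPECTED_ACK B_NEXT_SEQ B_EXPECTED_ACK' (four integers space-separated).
Answer: 5194 7489 7489 5194

Derivation:
After event 0: A_seq=5000 A_ack=7000 B_seq=7000 B_ack=5000
After event 1: A_seq=5000 A_ack=7168 B_seq=7168 B_ack=5000
After event 2: A_seq=5099 A_ack=7168 B_seq=7168 B_ack=5000
After event 3: A_seq=5194 A_ack=7168 B_seq=7168 B_ack=5000
After event 4: A_seq=5194 A_ack=7362 B_seq=7362 B_ack=5000
After event 5: A_seq=5194 A_ack=7489 B_seq=7489 B_ack=5000
After event 6: A_seq=5194 A_ack=7489 B_seq=7489 B_ack=5194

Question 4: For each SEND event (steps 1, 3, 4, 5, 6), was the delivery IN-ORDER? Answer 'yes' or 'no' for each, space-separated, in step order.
Answer: yes no yes yes yes

Derivation:
Step 1: SEND seq=7000 -> in-order
Step 3: SEND seq=5099 -> out-of-order
Step 4: SEND seq=7168 -> in-order
Step 5: SEND seq=7362 -> in-order
Step 6: SEND seq=5000 -> in-order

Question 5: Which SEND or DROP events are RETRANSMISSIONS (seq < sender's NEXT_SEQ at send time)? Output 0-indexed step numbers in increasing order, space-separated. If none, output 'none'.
Step 1: SEND seq=7000 -> fresh
Step 2: DROP seq=5000 -> fresh
Step 3: SEND seq=5099 -> fresh
Step 4: SEND seq=7168 -> fresh
Step 5: SEND seq=7362 -> fresh
Step 6: SEND seq=5000 -> retransmit

Answer: 6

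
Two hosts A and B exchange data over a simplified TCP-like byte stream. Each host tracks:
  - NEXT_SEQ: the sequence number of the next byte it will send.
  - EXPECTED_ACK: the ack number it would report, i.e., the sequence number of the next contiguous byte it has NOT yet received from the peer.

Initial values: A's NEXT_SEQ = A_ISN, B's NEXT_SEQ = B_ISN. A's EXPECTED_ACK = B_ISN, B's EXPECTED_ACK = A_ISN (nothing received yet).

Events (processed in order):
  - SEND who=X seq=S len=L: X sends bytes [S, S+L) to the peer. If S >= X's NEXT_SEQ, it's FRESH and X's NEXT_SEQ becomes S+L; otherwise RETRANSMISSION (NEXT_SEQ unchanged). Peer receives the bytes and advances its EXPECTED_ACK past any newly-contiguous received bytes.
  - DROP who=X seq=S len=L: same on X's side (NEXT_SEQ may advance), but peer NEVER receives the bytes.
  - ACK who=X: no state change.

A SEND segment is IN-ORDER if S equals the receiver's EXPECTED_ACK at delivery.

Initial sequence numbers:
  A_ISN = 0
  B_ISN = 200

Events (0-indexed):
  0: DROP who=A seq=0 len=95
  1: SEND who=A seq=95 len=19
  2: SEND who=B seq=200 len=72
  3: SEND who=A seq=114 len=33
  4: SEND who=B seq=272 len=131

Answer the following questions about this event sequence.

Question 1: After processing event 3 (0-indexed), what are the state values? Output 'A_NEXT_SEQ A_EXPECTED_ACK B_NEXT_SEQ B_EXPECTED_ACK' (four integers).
After event 0: A_seq=95 A_ack=200 B_seq=200 B_ack=0
After event 1: A_seq=114 A_ack=200 B_seq=200 B_ack=0
After event 2: A_seq=114 A_ack=272 B_seq=272 B_ack=0
After event 3: A_seq=147 A_ack=272 B_seq=272 B_ack=0

147 272 272 0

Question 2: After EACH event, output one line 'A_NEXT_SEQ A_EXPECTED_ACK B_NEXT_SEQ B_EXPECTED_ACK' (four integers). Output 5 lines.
95 200 200 0
114 200 200 0
114 272 272 0
147 272 272 0
147 403 403 0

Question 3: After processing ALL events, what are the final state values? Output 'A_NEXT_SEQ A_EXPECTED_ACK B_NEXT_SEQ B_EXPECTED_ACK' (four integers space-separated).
Answer: 147 403 403 0

Derivation:
After event 0: A_seq=95 A_ack=200 B_seq=200 B_ack=0
After event 1: A_seq=114 A_ack=200 B_seq=200 B_ack=0
After event 2: A_seq=114 A_ack=272 B_seq=272 B_ack=0
After event 3: A_seq=147 A_ack=272 B_seq=272 B_ack=0
After event 4: A_seq=147 A_ack=403 B_seq=403 B_ack=0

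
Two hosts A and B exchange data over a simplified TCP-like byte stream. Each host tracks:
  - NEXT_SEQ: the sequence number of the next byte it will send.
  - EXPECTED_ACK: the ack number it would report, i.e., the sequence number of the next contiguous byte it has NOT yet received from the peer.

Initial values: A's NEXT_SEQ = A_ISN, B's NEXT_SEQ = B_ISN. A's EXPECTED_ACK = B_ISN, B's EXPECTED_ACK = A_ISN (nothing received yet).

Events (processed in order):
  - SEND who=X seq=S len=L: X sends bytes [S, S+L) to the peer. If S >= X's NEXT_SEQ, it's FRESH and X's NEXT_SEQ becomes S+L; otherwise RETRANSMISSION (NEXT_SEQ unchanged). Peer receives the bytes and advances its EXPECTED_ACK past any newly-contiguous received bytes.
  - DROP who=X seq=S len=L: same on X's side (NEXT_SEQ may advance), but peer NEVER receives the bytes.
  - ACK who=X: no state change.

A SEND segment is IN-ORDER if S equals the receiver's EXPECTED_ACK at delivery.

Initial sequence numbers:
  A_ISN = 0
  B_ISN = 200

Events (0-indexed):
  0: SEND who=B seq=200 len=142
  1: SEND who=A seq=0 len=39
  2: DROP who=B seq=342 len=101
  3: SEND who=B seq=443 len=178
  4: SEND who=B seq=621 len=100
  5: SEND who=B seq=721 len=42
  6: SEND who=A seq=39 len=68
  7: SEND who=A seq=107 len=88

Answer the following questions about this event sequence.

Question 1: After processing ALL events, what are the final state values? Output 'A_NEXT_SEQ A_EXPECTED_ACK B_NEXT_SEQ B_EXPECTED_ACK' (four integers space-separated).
After event 0: A_seq=0 A_ack=342 B_seq=342 B_ack=0
After event 1: A_seq=39 A_ack=342 B_seq=342 B_ack=39
After event 2: A_seq=39 A_ack=342 B_seq=443 B_ack=39
After event 3: A_seq=39 A_ack=342 B_seq=621 B_ack=39
After event 4: A_seq=39 A_ack=342 B_seq=721 B_ack=39
After event 5: A_seq=39 A_ack=342 B_seq=763 B_ack=39
After event 6: A_seq=107 A_ack=342 B_seq=763 B_ack=107
After event 7: A_seq=195 A_ack=342 B_seq=763 B_ack=195

Answer: 195 342 763 195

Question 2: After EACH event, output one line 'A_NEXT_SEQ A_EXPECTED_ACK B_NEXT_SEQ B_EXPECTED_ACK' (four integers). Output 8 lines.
0 342 342 0
39 342 342 39
39 342 443 39
39 342 621 39
39 342 721 39
39 342 763 39
107 342 763 107
195 342 763 195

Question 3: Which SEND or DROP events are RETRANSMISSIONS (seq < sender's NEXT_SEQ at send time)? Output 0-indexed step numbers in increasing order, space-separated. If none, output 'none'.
Answer: none

Derivation:
Step 0: SEND seq=200 -> fresh
Step 1: SEND seq=0 -> fresh
Step 2: DROP seq=342 -> fresh
Step 3: SEND seq=443 -> fresh
Step 4: SEND seq=621 -> fresh
Step 5: SEND seq=721 -> fresh
Step 6: SEND seq=39 -> fresh
Step 7: SEND seq=107 -> fresh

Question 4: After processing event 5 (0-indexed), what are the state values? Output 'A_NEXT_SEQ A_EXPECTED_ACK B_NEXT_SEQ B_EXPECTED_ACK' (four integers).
After event 0: A_seq=0 A_ack=342 B_seq=342 B_ack=0
After event 1: A_seq=39 A_ack=342 B_seq=342 B_ack=39
After event 2: A_seq=39 A_ack=342 B_seq=443 B_ack=39
After event 3: A_seq=39 A_ack=342 B_seq=621 B_ack=39
After event 4: A_seq=39 A_ack=342 B_seq=721 B_ack=39
After event 5: A_seq=39 A_ack=342 B_seq=763 B_ack=39

39 342 763 39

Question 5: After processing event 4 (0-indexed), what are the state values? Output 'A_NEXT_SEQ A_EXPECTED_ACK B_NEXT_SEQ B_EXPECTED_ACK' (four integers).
After event 0: A_seq=0 A_ack=342 B_seq=342 B_ack=0
After event 1: A_seq=39 A_ack=342 B_seq=342 B_ack=39
After event 2: A_seq=39 A_ack=342 B_seq=443 B_ack=39
After event 3: A_seq=39 A_ack=342 B_seq=621 B_ack=39
After event 4: A_seq=39 A_ack=342 B_seq=721 B_ack=39

39 342 721 39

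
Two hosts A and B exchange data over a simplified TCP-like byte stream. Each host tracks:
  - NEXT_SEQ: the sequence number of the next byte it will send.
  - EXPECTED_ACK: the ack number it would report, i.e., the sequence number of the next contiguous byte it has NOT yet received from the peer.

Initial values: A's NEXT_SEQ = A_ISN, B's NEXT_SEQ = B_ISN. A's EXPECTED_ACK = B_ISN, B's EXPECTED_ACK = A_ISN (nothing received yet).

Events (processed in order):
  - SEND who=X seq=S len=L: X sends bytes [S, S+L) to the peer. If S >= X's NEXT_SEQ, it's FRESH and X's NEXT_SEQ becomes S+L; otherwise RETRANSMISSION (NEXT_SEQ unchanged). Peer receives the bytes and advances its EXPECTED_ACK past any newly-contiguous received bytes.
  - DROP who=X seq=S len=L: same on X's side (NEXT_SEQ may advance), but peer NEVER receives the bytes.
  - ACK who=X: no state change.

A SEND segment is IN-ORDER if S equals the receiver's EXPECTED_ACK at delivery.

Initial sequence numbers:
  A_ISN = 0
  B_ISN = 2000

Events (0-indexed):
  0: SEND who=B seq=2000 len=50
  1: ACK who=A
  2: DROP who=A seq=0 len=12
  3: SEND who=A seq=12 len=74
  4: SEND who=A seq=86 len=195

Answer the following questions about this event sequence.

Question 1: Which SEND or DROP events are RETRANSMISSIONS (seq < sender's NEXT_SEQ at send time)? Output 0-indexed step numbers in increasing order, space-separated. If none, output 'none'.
Step 0: SEND seq=2000 -> fresh
Step 2: DROP seq=0 -> fresh
Step 3: SEND seq=12 -> fresh
Step 4: SEND seq=86 -> fresh

Answer: none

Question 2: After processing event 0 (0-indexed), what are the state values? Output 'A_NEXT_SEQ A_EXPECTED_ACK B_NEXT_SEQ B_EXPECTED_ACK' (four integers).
After event 0: A_seq=0 A_ack=2050 B_seq=2050 B_ack=0

0 2050 2050 0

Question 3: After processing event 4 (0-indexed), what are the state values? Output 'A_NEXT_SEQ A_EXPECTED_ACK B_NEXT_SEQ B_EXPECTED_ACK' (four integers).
After event 0: A_seq=0 A_ack=2050 B_seq=2050 B_ack=0
After event 1: A_seq=0 A_ack=2050 B_seq=2050 B_ack=0
After event 2: A_seq=12 A_ack=2050 B_seq=2050 B_ack=0
After event 3: A_seq=86 A_ack=2050 B_seq=2050 B_ack=0
After event 4: A_seq=281 A_ack=2050 B_seq=2050 B_ack=0

281 2050 2050 0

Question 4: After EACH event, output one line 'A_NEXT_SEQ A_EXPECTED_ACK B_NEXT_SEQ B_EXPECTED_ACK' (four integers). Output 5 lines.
0 2050 2050 0
0 2050 2050 0
12 2050 2050 0
86 2050 2050 0
281 2050 2050 0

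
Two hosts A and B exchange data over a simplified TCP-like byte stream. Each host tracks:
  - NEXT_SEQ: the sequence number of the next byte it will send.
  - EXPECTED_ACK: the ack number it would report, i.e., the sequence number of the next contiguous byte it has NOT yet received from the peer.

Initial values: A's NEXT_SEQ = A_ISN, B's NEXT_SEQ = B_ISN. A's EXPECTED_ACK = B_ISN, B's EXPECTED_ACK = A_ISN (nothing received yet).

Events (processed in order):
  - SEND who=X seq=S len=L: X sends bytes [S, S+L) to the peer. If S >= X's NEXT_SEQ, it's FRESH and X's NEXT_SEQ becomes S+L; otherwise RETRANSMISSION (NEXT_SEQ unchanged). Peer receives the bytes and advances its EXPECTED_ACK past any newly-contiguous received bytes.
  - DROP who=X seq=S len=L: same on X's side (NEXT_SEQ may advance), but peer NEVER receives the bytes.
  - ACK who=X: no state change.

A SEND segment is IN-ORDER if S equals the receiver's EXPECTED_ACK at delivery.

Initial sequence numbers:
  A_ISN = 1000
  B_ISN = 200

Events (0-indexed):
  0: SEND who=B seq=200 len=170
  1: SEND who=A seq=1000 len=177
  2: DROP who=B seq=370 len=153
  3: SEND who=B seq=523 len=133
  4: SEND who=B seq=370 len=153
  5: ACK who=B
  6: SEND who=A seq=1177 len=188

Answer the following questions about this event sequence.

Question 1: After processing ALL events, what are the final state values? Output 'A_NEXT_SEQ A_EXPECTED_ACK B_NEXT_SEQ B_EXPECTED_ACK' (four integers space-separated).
Answer: 1365 656 656 1365

Derivation:
After event 0: A_seq=1000 A_ack=370 B_seq=370 B_ack=1000
After event 1: A_seq=1177 A_ack=370 B_seq=370 B_ack=1177
After event 2: A_seq=1177 A_ack=370 B_seq=523 B_ack=1177
After event 3: A_seq=1177 A_ack=370 B_seq=656 B_ack=1177
After event 4: A_seq=1177 A_ack=656 B_seq=656 B_ack=1177
After event 5: A_seq=1177 A_ack=656 B_seq=656 B_ack=1177
After event 6: A_seq=1365 A_ack=656 B_seq=656 B_ack=1365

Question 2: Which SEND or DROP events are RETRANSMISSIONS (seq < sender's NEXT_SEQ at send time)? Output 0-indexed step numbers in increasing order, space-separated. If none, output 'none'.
Answer: 4

Derivation:
Step 0: SEND seq=200 -> fresh
Step 1: SEND seq=1000 -> fresh
Step 2: DROP seq=370 -> fresh
Step 3: SEND seq=523 -> fresh
Step 4: SEND seq=370 -> retransmit
Step 6: SEND seq=1177 -> fresh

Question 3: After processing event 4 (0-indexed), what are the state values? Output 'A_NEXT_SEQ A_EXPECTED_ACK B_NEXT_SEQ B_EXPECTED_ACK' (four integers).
After event 0: A_seq=1000 A_ack=370 B_seq=370 B_ack=1000
After event 1: A_seq=1177 A_ack=370 B_seq=370 B_ack=1177
After event 2: A_seq=1177 A_ack=370 B_seq=523 B_ack=1177
After event 3: A_seq=1177 A_ack=370 B_seq=656 B_ack=1177
After event 4: A_seq=1177 A_ack=656 B_seq=656 B_ack=1177

1177 656 656 1177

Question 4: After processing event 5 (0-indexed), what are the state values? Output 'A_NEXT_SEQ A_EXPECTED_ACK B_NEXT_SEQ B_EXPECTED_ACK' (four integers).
After event 0: A_seq=1000 A_ack=370 B_seq=370 B_ack=1000
After event 1: A_seq=1177 A_ack=370 B_seq=370 B_ack=1177
After event 2: A_seq=1177 A_ack=370 B_seq=523 B_ack=1177
After event 3: A_seq=1177 A_ack=370 B_seq=656 B_ack=1177
After event 4: A_seq=1177 A_ack=656 B_seq=656 B_ack=1177
After event 5: A_seq=1177 A_ack=656 B_seq=656 B_ack=1177

1177 656 656 1177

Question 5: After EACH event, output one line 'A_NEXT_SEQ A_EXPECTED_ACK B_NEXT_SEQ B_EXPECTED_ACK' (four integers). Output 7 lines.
1000 370 370 1000
1177 370 370 1177
1177 370 523 1177
1177 370 656 1177
1177 656 656 1177
1177 656 656 1177
1365 656 656 1365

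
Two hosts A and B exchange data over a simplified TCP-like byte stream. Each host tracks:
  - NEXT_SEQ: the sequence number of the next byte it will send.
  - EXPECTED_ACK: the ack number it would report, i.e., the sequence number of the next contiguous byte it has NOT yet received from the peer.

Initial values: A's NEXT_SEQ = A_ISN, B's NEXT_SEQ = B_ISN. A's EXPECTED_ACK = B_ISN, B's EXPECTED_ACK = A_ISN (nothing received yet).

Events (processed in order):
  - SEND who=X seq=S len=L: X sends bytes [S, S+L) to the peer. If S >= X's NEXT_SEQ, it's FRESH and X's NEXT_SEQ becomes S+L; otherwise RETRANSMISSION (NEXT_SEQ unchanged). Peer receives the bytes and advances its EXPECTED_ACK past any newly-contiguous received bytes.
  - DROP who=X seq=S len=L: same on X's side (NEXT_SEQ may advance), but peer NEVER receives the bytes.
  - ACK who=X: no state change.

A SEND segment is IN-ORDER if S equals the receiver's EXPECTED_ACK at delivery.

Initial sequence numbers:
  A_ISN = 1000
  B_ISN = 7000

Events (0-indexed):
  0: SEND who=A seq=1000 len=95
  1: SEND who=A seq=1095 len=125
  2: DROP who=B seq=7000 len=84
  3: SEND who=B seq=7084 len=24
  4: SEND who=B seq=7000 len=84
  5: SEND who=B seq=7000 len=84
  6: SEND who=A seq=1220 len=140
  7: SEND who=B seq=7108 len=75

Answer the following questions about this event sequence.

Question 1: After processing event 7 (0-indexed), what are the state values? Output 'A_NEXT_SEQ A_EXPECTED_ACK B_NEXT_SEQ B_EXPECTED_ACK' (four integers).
After event 0: A_seq=1095 A_ack=7000 B_seq=7000 B_ack=1095
After event 1: A_seq=1220 A_ack=7000 B_seq=7000 B_ack=1220
After event 2: A_seq=1220 A_ack=7000 B_seq=7084 B_ack=1220
After event 3: A_seq=1220 A_ack=7000 B_seq=7108 B_ack=1220
After event 4: A_seq=1220 A_ack=7108 B_seq=7108 B_ack=1220
After event 5: A_seq=1220 A_ack=7108 B_seq=7108 B_ack=1220
After event 6: A_seq=1360 A_ack=7108 B_seq=7108 B_ack=1360
After event 7: A_seq=1360 A_ack=7183 B_seq=7183 B_ack=1360

1360 7183 7183 1360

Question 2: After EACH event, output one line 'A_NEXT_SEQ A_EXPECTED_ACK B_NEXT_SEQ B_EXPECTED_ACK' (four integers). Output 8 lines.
1095 7000 7000 1095
1220 7000 7000 1220
1220 7000 7084 1220
1220 7000 7108 1220
1220 7108 7108 1220
1220 7108 7108 1220
1360 7108 7108 1360
1360 7183 7183 1360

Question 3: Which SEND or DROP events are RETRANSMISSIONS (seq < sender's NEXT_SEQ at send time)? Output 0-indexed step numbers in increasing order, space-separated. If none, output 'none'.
Step 0: SEND seq=1000 -> fresh
Step 1: SEND seq=1095 -> fresh
Step 2: DROP seq=7000 -> fresh
Step 3: SEND seq=7084 -> fresh
Step 4: SEND seq=7000 -> retransmit
Step 5: SEND seq=7000 -> retransmit
Step 6: SEND seq=1220 -> fresh
Step 7: SEND seq=7108 -> fresh

Answer: 4 5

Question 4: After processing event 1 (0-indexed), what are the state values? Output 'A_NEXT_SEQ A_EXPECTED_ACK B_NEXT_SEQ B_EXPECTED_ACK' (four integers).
After event 0: A_seq=1095 A_ack=7000 B_seq=7000 B_ack=1095
After event 1: A_seq=1220 A_ack=7000 B_seq=7000 B_ack=1220

1220 7000 7000 1220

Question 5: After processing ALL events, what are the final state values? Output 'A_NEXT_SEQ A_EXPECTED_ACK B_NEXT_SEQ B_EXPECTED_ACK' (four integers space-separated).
After event 0: A_seq=1095 A_ack=7000 B_seq=7000 B_ack=1095
After event 1: A_seq=1220 A_ack=7000 B_seq=7000 B_ack=1220
After event 2: A_seq=1220 A_ack=7000 B_seq=7084 B_ack=1220
After event 3: A_seq=1220 A_ack=7000 B_seq=7108 B_ack=1220
After event 4: A_seq=1220 A_ack=7108 B_seq=7108 B_ack=1220
After event 5: A_seq=1220 A_ack=7108 B_seq=7108 B_ack=1220
After event 6: A_seq=1360 A_ack=7108 B_seq=7108 B_ack=1360
After event 7: A_seq=1360 A_ack=7183 B_seq=7183 B_ack=1360

Answer: 1360 7183 7183 1360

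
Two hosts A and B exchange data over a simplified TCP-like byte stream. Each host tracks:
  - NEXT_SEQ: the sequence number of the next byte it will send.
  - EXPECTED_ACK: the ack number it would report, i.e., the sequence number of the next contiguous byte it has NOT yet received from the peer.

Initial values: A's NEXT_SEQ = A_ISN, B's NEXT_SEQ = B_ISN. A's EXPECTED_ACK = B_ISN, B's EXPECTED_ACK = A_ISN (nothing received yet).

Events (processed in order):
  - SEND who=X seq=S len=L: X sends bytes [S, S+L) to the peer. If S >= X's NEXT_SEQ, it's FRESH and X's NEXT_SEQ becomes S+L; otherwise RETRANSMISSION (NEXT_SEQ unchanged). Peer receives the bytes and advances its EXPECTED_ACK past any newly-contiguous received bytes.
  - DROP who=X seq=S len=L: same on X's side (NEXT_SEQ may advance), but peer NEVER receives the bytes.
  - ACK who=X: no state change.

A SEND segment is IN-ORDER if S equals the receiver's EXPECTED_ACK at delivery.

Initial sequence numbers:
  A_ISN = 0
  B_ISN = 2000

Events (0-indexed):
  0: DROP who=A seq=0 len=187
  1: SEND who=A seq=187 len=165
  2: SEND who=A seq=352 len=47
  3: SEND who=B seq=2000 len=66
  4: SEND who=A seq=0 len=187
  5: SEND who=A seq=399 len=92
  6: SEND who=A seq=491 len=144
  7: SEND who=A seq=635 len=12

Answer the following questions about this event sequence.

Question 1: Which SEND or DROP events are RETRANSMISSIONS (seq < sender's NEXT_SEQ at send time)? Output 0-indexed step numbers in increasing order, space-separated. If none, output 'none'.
Answer: 4

Derivation:
Step 0: DROP seq=0 -> fresh
Step 1: SEND seq=187 -> fresh
Step 2: SEND seq=352 -> fresh
Step 3: SEND seq=2000 -> fresh
Step 4: SEND seq=0 -> retransmit
Step 5: SEND seq=399 -> fresh
Step 6: SEND seq=491 -> fresh
Step 7: SEND seq=635 -> fresh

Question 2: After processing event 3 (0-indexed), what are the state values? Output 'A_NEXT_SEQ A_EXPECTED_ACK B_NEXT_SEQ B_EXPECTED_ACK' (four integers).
After event 0: A_seq=187 A_ack=2000 B_seq=2000 B_ack=0
After event 1: A_seq=352 A_ack=2000 B_seq=2000 B_ack=0
After event 2: A_seq=399 A_ack=2000 B_seq=2000 B_ack=0
After event 3: A_seq=399 A_ack=2066 B_seq=2066 B_ack=0

399 2066 2066 0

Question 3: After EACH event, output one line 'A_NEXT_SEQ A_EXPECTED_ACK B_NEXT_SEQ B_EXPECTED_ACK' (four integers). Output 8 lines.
187 2000 2000 0
352 2000 2000 0
399 2000 2000 0
399 2066 2066 0
399 2066 2066 399
491 2066 2066 491
635 2066 2066 635
647 2066 2066 647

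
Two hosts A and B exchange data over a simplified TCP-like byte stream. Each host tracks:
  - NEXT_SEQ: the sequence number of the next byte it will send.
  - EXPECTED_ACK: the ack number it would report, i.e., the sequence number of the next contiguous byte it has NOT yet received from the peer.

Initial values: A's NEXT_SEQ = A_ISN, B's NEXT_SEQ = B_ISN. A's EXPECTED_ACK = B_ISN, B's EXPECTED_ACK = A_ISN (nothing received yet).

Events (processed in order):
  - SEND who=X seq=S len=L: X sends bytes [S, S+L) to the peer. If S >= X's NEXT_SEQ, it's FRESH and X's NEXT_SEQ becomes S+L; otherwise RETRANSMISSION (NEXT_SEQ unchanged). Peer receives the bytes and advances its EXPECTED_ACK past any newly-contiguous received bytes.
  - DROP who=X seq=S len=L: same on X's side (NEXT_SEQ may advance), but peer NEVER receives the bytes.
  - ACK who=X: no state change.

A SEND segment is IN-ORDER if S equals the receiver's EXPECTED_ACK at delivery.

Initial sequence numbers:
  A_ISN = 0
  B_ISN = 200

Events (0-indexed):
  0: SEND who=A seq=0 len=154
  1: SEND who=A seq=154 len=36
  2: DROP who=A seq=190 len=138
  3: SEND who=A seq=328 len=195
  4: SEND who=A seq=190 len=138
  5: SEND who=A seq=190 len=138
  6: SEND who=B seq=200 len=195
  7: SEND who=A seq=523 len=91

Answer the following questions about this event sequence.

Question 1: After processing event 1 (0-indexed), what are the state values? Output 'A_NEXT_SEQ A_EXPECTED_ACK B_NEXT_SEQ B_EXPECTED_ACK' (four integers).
After event 0: A_seq=154 A_ack=200 B_seq=200 B_ack=154
After event 1: A_seq=190 A_ack=200 B_seq=200 B_ack=190

190 200 200 190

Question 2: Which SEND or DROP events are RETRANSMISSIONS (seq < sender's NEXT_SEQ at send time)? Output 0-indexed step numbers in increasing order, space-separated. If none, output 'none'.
Step 0: SEND seq=0 -> fresh
Step 1: SEND seq=154 -> fresh
Step 2: DROP seq=190 -> fresh
Step 3: SEND seq=328 -> fresh
Step 4: SEND seq=190 -> retransmit
Step 5: SEND seq=190 -> retransmit
Step 6: SEND seq=200 -> fresh
Step 7: SEND seq=523 -> fresh

Answer: 4 5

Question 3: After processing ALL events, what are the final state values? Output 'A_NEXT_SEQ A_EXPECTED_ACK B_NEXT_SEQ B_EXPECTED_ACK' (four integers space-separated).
After event 0: A_seq=154 A_ack=200 B_seq=200 B_ack=154
After event 1: A_seq=190 A_ack=200 B_seq=200 B_ack=190
After event 2: A_seq=328 A_ack=200 B_seq=200 B_ack=190
After event 3: A_seq=523 A_ack=200 B_seq=200 B_ack=190
After event 4: A_seq=523 A_ack=200 B_seq=200 B_ack=523
After event 5: A_seq=523 A_ack=200 B_seq=200 B_ack=523
After event 6: A_seq=523 A_ack=395 B_seq=395 B_ack=523
After event 7: A_seq=614 A_ack=395 B_seq=395 B_ack=614

Answer: 614 395 395 614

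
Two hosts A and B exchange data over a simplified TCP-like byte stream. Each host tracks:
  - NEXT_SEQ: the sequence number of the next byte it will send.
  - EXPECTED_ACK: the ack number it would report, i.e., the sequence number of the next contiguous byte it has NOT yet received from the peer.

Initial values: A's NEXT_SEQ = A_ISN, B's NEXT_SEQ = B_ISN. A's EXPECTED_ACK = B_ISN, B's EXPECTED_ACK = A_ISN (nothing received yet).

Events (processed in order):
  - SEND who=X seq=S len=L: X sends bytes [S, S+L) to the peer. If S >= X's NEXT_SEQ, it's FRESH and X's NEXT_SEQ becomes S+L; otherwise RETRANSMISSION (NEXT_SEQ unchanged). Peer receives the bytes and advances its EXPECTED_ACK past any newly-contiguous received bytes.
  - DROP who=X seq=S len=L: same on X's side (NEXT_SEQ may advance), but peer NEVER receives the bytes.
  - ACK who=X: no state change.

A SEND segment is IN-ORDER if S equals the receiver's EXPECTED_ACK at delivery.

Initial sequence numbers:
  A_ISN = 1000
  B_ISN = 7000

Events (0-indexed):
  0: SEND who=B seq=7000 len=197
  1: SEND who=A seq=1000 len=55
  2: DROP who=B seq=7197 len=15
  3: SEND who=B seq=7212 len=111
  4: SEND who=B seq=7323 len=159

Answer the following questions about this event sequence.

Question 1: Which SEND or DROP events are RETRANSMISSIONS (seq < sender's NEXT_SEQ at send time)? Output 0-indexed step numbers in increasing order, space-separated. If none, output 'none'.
Step 0: SEND seq=7000 -> fresh
Step 1: SEND seq=1000 -> fresh
Step 2: DROP seq=7197 -> fresh
Step 3: SEND seq=7212 -> fresh
Step 4: SEND seq=7323 -> fresh

Answer: none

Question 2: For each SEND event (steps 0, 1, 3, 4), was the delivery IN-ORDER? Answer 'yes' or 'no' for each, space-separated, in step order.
Step 0: SEND seq=7000 -> in-order
Step 1: SEND seq=1000 -> in-order
Step 3: SEND seq=7212 -> out-of-order
Step 4: SEND seq=7323 -> out-of-order

Answer: yes yes no no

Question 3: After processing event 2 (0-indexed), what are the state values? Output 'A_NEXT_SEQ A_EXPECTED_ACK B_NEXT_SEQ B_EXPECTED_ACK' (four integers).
After event 0: A_seq=1000 A_ack=7197 B_seq=7197 B_ack=1000
After event 1: A_seq=1055 A_ack=7197 B_seq=7197 B_ack=1055
After event 2: A_seq=1055 A_ack=7197 B_seq=7212 B_ack=1055

1055 7197 7212 1055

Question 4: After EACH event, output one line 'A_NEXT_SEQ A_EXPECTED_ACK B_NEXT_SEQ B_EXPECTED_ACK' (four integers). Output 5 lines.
1000 7197 7197 1000
1055 7197 7197 1055
1055 7197 7212 1055
1055 7197 7323 1055
1055 7197 7482 1055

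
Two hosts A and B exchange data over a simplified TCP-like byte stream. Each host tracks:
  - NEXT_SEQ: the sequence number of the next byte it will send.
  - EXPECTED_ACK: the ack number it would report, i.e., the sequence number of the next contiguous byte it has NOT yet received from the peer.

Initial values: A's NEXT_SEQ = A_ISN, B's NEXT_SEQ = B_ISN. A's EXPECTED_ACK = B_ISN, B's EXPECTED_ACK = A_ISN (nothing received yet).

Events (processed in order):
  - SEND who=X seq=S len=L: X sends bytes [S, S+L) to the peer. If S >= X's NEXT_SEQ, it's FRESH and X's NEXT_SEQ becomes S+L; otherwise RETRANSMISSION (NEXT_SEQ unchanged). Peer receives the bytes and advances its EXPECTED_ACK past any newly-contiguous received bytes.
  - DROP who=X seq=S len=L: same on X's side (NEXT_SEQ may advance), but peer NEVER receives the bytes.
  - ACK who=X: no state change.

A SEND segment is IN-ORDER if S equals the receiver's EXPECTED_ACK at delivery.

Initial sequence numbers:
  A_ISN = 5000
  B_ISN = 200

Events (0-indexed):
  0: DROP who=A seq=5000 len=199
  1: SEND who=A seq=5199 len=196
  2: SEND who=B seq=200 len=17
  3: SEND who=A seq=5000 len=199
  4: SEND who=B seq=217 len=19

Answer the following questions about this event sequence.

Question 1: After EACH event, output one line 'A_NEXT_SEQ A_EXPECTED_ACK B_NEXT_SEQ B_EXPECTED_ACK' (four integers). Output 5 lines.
5199 200 200 5000
5395 200 200 5000
5395 217 217 5000
5395 217 217 5395
5395 236 236 5395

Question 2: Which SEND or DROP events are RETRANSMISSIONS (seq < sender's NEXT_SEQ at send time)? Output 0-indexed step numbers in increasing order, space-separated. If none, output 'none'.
Answer: 3

Derivation:
Step 0: DROP seq=5000 -> fresh
Step 1: SEND seq=5199 -> fresh
Step 2: SEND seq=200 -> fresh
Step 3: SEND seq=5000 -> retransmit
Step 4: SEND seq=217 -> fresh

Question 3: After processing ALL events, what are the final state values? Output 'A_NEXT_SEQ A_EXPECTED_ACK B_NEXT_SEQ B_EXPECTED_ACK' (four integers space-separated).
Answer: 5395 236 236 5395

Derivation:
After event 0: A_seq=5199 A_ack=200 B_seq=200 B_ack=5000
After event 1: A_seq=5395 A_ack=200 B_seq=200 B_ack=5000
After event 2: A_seq=5395 A_ack=217 B_seq=217 B_ack=5000
After event 3: A_seq=5395 A_ack=217 B_seq=217 B_ack=5395
After event 4: A_seq=5395 A_ack=236 B_seq=236 B_ack=5395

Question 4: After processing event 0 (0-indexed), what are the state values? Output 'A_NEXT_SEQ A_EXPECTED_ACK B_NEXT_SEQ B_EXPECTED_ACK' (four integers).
After event 0: A_seq=5199 A_ack=200 B_seq=200 B_ack=5000

5199 200 200 5000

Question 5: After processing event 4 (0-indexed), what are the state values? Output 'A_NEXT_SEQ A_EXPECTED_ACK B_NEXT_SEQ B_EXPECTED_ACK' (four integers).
After event 0: A_seq=5199 A_ack=200 B_seq=200 B_ack=5000
After event 1: A_seq=5395 A_ack=200 B_seq=200 B_ack=5000
After event 2: A_seq=5395 A_ack=217 B_seq=217 B_ack=5000
After event 3: A_seq=5395 A_ack=217 B_seq=217 B_ack=5395
After event 4: A_seq=5395 A_ack=236 B_seq=236 B_ack=5395

5395 236 236 5395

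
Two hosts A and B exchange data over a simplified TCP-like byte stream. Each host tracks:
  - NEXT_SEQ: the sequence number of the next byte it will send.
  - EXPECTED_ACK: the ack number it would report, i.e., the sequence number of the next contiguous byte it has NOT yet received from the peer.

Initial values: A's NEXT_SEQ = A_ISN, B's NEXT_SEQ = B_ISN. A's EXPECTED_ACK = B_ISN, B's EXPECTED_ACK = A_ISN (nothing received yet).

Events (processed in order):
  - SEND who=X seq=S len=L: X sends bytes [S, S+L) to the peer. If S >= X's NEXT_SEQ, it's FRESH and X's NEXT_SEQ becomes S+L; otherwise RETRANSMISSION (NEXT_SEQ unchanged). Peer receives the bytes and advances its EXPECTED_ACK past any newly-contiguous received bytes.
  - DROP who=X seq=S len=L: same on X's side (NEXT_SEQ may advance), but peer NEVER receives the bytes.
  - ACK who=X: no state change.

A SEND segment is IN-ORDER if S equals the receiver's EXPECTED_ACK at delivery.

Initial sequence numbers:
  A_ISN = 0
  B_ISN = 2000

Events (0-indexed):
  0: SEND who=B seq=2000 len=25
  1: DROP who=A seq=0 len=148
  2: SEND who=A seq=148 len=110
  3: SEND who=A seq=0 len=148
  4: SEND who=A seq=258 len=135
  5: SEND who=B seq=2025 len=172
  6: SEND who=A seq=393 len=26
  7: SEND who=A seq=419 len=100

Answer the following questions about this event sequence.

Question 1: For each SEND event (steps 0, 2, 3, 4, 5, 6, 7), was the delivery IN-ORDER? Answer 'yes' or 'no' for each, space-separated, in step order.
Answer: yes no yes yes yes yes yes

Derivation:
Step 0: SEND seq=2000 -> in-order
Step 2: SEND seq=148 -> out-of-order
Step 3: SEND seq=0 -> in-order
Step 4: SEND seq=258 -> in-order
Step 5: SEND seq=2025 -> in-order
Step 6: SEND seq=393 -> in-order
Step 7: SEND seq=419 -> in-order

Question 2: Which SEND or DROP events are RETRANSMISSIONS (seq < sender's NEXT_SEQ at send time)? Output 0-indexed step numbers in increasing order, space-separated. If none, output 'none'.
Answer: 3

Derivation:
Step 0: SEND seq=2000 -> fresh
Step 1: DROP seq=0 -> fresh
Step 2: SEND seq=148 -> fresh
Step 3: SEND seq=0 -> retransmit
Step 4: SEND seq=258 -> fresh
Step 5: SEND seq=2025 -> fresh
Step 6: SEND seq=393 -> fresh
Step 7: SEND seq=419 -> fresh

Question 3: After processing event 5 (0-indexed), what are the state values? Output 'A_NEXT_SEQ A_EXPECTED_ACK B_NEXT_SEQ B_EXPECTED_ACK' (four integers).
After event 0: A_seq=0 A_ack=2025 B_seq=2025 B_ack=0
After event 1: A_seq=148 A_ack=2025 B_seq=2025 B_ack=0
After event 2: A_seq=258 A_ack=2025 B_seq=2025 B_ack=0
After event 3: A_seq=258 A_ack=2025 B_seq=2025 B_ack=258
After event 4: A_seq=393 A_ack=2025 B_seq=2025 B_ack=393
After event 5: A_seq=393 A_ack=2197 B_seq=2197 B_ack=393

393 2197 2197 393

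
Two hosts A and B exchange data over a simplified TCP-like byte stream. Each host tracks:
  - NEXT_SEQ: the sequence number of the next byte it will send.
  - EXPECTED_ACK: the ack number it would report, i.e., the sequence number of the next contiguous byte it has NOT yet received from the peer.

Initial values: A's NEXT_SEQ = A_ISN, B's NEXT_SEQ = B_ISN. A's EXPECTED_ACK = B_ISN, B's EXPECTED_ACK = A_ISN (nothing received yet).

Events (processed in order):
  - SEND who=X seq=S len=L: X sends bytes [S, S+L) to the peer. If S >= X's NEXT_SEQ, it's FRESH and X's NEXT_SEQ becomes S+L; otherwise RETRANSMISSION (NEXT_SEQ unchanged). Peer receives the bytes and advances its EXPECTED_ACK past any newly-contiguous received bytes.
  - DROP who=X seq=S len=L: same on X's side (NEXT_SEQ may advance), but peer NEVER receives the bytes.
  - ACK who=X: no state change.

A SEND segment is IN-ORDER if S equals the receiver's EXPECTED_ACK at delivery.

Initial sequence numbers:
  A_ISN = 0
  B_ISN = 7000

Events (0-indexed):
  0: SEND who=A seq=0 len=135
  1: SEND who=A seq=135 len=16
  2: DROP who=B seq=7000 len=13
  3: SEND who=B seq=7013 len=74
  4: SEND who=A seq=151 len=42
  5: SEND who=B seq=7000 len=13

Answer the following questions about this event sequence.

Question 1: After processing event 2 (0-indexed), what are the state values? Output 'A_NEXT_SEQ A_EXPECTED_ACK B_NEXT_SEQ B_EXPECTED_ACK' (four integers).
After event 0: A_seq=135 A_ack=7000 B_seq=7000 B_ack=135
After event 1: A_seq=151 A_ack=7000 B_seq=7000 B_ack=151
After event 2: A_seq=151 A_ack=7000 B_seq=7013 B_ack=151

151 7000 7013 151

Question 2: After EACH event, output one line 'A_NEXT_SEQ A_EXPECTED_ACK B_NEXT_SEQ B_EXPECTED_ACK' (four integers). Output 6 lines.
135 7000 7000 135
151 7000 7000 151
151 7000 7013 151
151 7000 7087 151
193 7000 7087 193
193 7087 7087 193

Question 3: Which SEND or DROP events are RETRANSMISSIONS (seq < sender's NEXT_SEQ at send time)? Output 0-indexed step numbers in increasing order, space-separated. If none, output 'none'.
Answer: 5

Derivation:
Step 0: SEND seq=0 -> fresh
Step 1: SEND seq=135 -> fresh
Step 2: DROP seq=7000 -> fresh
Step 3: SEND seq=7013 -> fresh
Step 4: SEND seq=151 -> fresh
Step 5: SEND seq=7000 -> retransmit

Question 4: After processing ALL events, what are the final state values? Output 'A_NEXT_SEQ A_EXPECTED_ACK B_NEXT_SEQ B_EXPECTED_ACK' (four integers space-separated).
After event 0: A_seq=135 A_ack=7000 B_seq=7000 B_ack=135
After event 1: A_seq=151 A_ack=7000 B_seq=7000 B_ack=151
After event 2: A_seq=151 A_ack=7000 B_seq=7013 B_ack=151
After event 3: A_seq=151 A_ack=7000 B_seq=7087 B_ack=151
After event 4: A_seq=193 A_ack=7000 B_seq=7087 B_ack=193
After event 5: A_seq=193 A_ack=7087 B_seq=7087 B_ack=193

Answer: 193 7087 7087 193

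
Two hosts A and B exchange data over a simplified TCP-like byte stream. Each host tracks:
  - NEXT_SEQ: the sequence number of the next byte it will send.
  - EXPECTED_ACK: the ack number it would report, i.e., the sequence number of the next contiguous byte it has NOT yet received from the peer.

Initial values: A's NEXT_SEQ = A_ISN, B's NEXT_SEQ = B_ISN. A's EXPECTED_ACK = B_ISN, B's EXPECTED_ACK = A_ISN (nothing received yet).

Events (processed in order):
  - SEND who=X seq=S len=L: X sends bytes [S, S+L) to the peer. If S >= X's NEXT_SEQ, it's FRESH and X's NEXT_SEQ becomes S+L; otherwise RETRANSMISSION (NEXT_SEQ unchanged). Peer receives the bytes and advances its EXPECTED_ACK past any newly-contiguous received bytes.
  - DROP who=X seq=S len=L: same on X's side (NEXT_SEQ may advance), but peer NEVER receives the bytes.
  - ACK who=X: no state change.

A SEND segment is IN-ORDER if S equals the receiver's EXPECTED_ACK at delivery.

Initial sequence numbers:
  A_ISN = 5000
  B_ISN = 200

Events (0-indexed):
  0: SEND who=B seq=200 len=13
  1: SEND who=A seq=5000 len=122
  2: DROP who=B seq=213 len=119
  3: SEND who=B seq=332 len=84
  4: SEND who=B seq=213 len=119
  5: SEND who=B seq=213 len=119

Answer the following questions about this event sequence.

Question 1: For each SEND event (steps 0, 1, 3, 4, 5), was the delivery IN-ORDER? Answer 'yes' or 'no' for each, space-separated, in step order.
Step 0: SEND seq=200 -> in-order
Step 1: SEND seq=5000 -> in-order
Step 3: SEND seq=332 -> out-of-order
Step 4: SEND seq=213 -> in-order
Step 5: SEND seq=213 -> out-of-order

Answer: yes yes no yes no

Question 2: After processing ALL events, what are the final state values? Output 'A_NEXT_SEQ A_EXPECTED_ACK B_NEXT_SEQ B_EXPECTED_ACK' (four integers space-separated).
Answer: 5122 416 416 5122

Derivation:
After event 0: A_seq=5000 A_ack=213 B_seq=213 B_ack=5000
After event 1: A_seq=5122 A_ack=213 B_seq=213 B_ack=5122
After event 2: A_seq=5122 A_ack=213 B_seq=332 B_ack=5122
After event 3: A_seq=5122 A_ack=213 B_seq=416 B_ack=5122
After event 4: A_seq=5122 A_ack=416 B_seq=416 B_ack=5122
After event 5: A_seq=5122 A_ack=416 B_seq=416 B_ack=5122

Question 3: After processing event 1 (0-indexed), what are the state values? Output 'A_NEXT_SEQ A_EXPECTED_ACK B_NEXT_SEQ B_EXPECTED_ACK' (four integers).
After event 0: A_seq=5000 A_ack=213 B_seq=213 B_ack=5000
After event 1: A_seq=5122 A_ack=213 B_seq=213 B_ack=5122

5122 213 213 5122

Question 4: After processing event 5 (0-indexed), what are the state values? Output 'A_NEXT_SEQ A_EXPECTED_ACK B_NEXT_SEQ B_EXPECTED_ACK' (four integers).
After event 0: A_seq=5000 A_ack=213 B_seq=213 B_ack=5000
After event 1: A_seq=5122 A_ack=213 B_seq=213 B_ack=5122
After event 2: A_seq=5122 A_ack=213 B_seq=332 B_ack=5122
After event 3: A_seq=5122 A_ack=213 B_seq=416 B_ack=5122
After event 4: A_seq=5122 A_ack=416 B_seq=416 B_ack=5122
After event 5: A_seq=5122 A_ack=416 B_seq=416 B_ack=5122

5122 416 416 5122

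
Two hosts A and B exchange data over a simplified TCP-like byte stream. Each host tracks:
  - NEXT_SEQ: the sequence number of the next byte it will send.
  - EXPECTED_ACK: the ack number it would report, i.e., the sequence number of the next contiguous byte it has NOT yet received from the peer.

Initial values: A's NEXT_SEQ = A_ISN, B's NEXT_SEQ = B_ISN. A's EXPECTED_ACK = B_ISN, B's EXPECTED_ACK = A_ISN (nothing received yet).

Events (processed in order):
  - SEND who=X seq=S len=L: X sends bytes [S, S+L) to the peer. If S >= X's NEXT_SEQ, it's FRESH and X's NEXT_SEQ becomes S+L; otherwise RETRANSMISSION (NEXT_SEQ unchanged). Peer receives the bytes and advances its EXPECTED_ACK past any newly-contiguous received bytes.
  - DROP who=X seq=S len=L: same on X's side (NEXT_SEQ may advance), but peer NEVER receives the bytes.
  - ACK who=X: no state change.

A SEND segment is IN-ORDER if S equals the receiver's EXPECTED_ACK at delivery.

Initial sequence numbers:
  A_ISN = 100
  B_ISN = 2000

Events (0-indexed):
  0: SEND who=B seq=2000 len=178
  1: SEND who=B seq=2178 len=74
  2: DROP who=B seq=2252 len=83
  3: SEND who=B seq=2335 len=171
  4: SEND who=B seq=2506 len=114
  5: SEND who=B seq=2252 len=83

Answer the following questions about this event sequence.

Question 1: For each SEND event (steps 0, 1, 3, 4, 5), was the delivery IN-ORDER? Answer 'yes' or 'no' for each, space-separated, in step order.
Step 0: SEND seq=2000 -> in-order
Step 1: SEND seq=2178 -> in-order
Step 3: SEND seq=2335 -> out-of-order
Step 4: SEND seq=2506 -> out-of-order
Step 5: SEND seq=2252 -> in-order

Answer: yes yes no no yes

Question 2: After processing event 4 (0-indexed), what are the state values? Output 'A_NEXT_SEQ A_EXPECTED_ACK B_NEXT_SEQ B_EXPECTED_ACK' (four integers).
After event 0: A_seq=100 A_ack=2178 B_seq=2178 B_ack=100
After event 1: A_seq=100 A_ack=2252 B_seq=2252 B_ack=100
After event 2: A_seq=100 A_ack=2252 B_seq=2335 B_ack=100
After event 3: A_seq=100 A_ack=2252 B_seq=2506 B_ack=100
After event 4: A_seq=100 A_ack=2252 B_seq=2620 B_ack=100

100 2252 2620 100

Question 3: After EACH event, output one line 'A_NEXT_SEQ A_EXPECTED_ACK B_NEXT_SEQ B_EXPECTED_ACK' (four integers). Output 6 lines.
100 2178 2178 100
100 2252 2252 100
100 2252 2335 100
100 2252 2506 100
100 2252 2620 100
100 2620 2620 100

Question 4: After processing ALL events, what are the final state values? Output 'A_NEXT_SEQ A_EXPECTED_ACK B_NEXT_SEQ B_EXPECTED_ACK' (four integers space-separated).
After event 0: A_seq=100 A_ack=2178 B_seq=2178 B_ack=100
After event 1: A_seq=100 A_ack=2252 B_seq=2252 B_ack=100
After event 2: A_seq=100 A_ack=2252 B_seq=2335 B_ack=100
After event 3: A_seq=100 A_ack=2252 B_seq=2506 B_ack=100
After event 4: A_seq=100 A_ack=2252 B_seq=2620 B_ack=100
After event 5: A_seq=100 A_ack=2620 B_seq=2620 B_ack=100

Answer: 100 2620 2620 100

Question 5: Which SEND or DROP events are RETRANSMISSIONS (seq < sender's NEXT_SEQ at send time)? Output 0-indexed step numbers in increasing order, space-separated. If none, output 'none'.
Answer: 5

Derivation:
Step 0: SEND seq=2000 -> fresh
Step 1: SEND seq=2178 -> fresh
Step 2: DROP seq=2252 -> fresh
Step 3: SEND seq=2335 -> fresh
Step 4: SEND seq=2506 -> fresh
Step 5: SEND seq=2252 -> retransmit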